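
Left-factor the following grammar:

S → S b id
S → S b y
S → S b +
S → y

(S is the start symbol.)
S → S b S'
S' → id
S' → y
S' → +
S → y

Left-factoring transforms A → αβ₁ | αβ₂ into A → αA' and A' → β₁ | β₂
(α is the longest common prefix among the alternatives). Repeat until
no nonterminal has two alternatives with a common prefix.

Round 1: S has alternatives sharing prefix 'S b'. Introduce S': S → S b S'
  Add: S' → id
  Add: S' → y
  Add: S' → +

No remaining common prefixes — done.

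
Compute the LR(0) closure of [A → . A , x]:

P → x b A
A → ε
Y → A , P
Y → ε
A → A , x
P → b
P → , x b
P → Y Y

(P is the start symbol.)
To compute CLOSURE, for each item [A → α.Bβ] where B is a non-terminal, add [B → .γ] for all productions B → γ; repeat for the newly added items until nothing changes.

Start with: [A → . A , x]
  [A → . A , x] has the dot before A: add [A → .]
No further items can be added.

CLOSURE = { [A → . A , x], [A → .] }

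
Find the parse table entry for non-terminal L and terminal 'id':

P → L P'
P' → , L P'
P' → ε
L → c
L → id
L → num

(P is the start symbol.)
To find M[L, 'id'], we find productions for L where 'id' is in the predict set (PREDICT(N → α) = (FIRST(α) \ {ε}) ∪ (FOLLOW(N) if α ⇒* ε)).

L → c: PREDICT = { 'c' }
L → id: PREDICT = { 'id' }
  'id' is in predict set, so this production goes in M[L, 'id']
L → num: PREDICT = { 'num' }

M[L, 'id'] = L → id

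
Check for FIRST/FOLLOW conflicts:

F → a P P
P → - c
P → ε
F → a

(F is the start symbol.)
A FIRST/FOLLOW conflict occurs when a non-terminal N has a nullable alternative N → β (β ⇒* ε) and another alternative N → α with FIRST(α) ∩ FOLLOW(N) ≠ ∅: on such a lookahead the parser cannot decide between expanding α and letting N vanish via β.

Nullable non-terminals: P.

P: nullable alternative(s) P → ε; FOLLOW(P) = { $, '-' }
  P → - c: FIRST \ {ε} = { '-' } — overlaps FOLLOW(P) on { '-' }: CONFLICT
  P → ε: FIRST \ {ε} = { } — this is the only nullable alternative, skip

F has no nullable alternative, so no FIRST/FOLLOW check is needed there.

So the grammar has 1 FIRST/FOLLOW conflict (marked CONFLICT above).

Answer: Yes. P → '-' c with FOLLOW(P) on { '-' }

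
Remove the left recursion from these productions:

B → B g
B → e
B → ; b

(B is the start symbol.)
B is directly left-recursive. The standard transformation for
  A → A α₁ | ... | A α_m | β₁ | ... | β_n
is
  A  → β₁ A' | ... | β_n A'
  A' → α₁ A' | ... | α_m A' | ε

B → e becomes B → e B'
B → ; b becomes B → ; b B'
B → B g becomes B' → g B'
Add B' → ε

Resulting grammar:
B → e B'
B → ; b B'
B' → g B'
B' → ε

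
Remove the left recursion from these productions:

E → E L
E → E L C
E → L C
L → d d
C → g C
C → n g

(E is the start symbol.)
E → L C E'
E' → L E'
E' → L C E'
E' → ε
L → d d
C → g C
C → n g

E is directly left-recursive. The standard transformation for
  A → A α₁ | ... | A α_m | β₁ | ... | β_n
is
  A  → β₁ A' | ... | β_n A'
  A' → α₁ A' | ... | α_m A' | ε

E → L C becomes E → L C E'
E → E L becomes E' → L E'
E → E L C becomes E' → L C E'
Add E' → ε

Productions for other non-terminals are unchanged:
  L → d d
  C → g C
  C → n g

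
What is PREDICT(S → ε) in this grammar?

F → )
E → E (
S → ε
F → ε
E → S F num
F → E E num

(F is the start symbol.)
{ ')', 'num' }

PREDICT(S → ε) = (FIRST(RHS) \ {ε}) ∪ (FOLLOW(S) if ε ∈ FIRST(RHS), i.e. RHS ⇒* ε)
The right-hand side is ε (FIRST(ε) = { ε }), so the predict set is FOLLOW(S) = { ')', 'num' }
PREDICT(S → ε) = { ')', 'num' }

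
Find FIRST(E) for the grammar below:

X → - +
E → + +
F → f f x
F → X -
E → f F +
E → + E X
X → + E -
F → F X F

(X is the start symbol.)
To compute FIRST(E), examine every production with E on the left-hand side, reading each right-hand side left to right until a non-nullable symbol is reached.

From E → + +:
  - '+' is a terminal: add '+' and stop
From E → f F +:
  - f is a terminal: add 'f' and stop
From E → + E X:
  - '+' is a terminal: add '+' and stop

Collecting: FIRST(E) = { '+', 'f' }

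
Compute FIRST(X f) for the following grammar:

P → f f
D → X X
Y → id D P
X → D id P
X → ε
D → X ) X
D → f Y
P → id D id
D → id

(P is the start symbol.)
FIRST sets of the non-terminals involved (from the grammar, by fixed-point iteration):
  FIRST(X) = { ')', 'f', 'id', ε }

To compute FIRST(X f), process the symbols left to right:
Symbol X is a non-terminal. Add FIRST(X) \ {ε} = { ')', 'f', 'id' }
X is nullable (ε ∈ FIRST(X)), continue to the next symbol.
Symbol f is a terminal. Add 'f' and stop.
FIRST(X f) = { ')', 'f', 'id' }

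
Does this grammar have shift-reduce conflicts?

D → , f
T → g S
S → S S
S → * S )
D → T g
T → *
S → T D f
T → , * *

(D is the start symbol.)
Augment with D' → D and build the canonical LR(0) collection (I0 = CLOSURE({[D' → . D]}), then GOTO on every symbol after a dot until no new states appear). It has 19 states:
  I0: { [D → . , f], [D → . T g], [D' → . D], [T → . *], [T → . , * *], [T → . g S] }  — shift
  I1: { [T → * .] }  — reduce
  I2: { [D → , . f], [T → , . * *] }  — shift
  I3: { [D' → D .] }  — accept
  I4: { [D → T . g] }  — shift
  I5: { [S → . * S )], [S → . S S], [S → . T D f], [T → . *], [T → . , * *], [T → . g S], [T → g . S] }  — shift
  I6: { [S → * . S )], [S → . * S )], [S → . S S], [S → . T D f], [T → * .], [T → . *], [T → . , * *], [T → . g S] }  — shift, reduce
  I7: { [T → , . * *] }  — shift
  I8: { [S → . * S )], [S → . S S], [S → . T D f], [S → S . S], [T → . *], [T → . , * *], [T → . g S], [T → g S .] }  — shift, reduce
  I9: { [D → . , f], [D → . T g], [S → T . D f], [T → . *], [T → . , * *], [T → . g S] }  — shift
  I10: { [S → T D . f] }  — shift
  I11: { [S → T D f .] }  — reduce
  I12: { [S → . * S )], [S → . S S], [S → . T D f], [S → S . S], [S → S S .], [T → . *], [T → . , * *], [T → . g S] }  — shift, reduce
  I13: { [T → , * . *] }  — shift
  I14: { [T → , * * .] }  — reduce
  I15: { [S → * S . )], [S → . * S )], [S → . S S], [S → . T D f], [S → S . S], [T → . *], [T → . , * *], [T → . g S] }  — shift
  I16: { [S → * S ) .] }  — reduce
  I17: { [D → T g .] }  — reduce
  I18: { [D → , f .] }  — reduce

I6 contains reduce item [T → * .] and shift items [S → . * S )], [T → . *], [T → . , * *], [T → . g S] — shift-reduce conflict.
I8 contains reduce item [T → g S .] and shift items [S → . * S )], [T → . *], [T → . , * *], [T → . g S] — shift-reduce conflict.
I12 contains reduce item [S → S S .] and shift items [S → . * S )], [T → . *], [T → . , * *], [T → . g S] — shift-reduce conflict.

Answer: Yes — I6: [T → * .] vs [S → . * S )]; I8: [T → g S .] vs [S → . * S )]; I12: [S → S S .] vs [S → . * S )]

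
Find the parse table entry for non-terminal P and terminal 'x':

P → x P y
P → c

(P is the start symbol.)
To find M[P, 'x'], we find productions for P where 'x' is in the predict set (PREDICT(N → α) = (FIRST(α) \ {ε}) ∪ (FOLLOW(N) if α ⇒* ε)).

P → x P y: PREDICT = { 'x' }
  'x' is in predict set, so this production goes in M[P, 'x']
P → c: PREDICT = { 'c' }

M[P, 'x'] = P → x P y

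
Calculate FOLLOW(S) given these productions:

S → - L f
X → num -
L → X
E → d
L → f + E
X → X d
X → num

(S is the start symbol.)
To compute FOLLOW(S), find every occurrence of S on a right-hand side N → α S β: add FIRST(β) \ {ε}, and if β is empty or nullable also add FOLLOW(N). Iterate to a fixed point.

S is the start symbol, so $ ∈ FOLLOW(S).
S does not occur on any right-hand side.

Taking the union: FOLLOW(S) = { $ }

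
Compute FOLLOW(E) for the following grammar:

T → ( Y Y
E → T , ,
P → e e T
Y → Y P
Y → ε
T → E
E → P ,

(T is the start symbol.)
{ $, ',', 'e' }

To compute FOLLOW(E), find every occurrence of E on a right-hand side N → α E β: add FIRST(β) \ {ε}, and if β is empty or nullable also add FOLLOW(N). Iterate to a fixed point.

In T → E: E is at the end, add FOLLOW(T)

The FOLLOW sets referred to above (computed the same way, to a fixed point):
  FOLLOW(T) = { $, ',', 'e' }

Taking the union: FOLLOW(E) = { $, ',', 'e' }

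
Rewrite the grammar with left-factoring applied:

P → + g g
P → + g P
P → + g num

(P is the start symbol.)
Left-factoring transforms A → αβ₁ | αβ₂ into A → αA' and A' → β₁ | β₂
(α is the longest common prefix among the alternatives). Repeat until
no nonterminal has two alternatives with a common prefix.

Round 1: P has alternatives sharing prefix '+ g'. Introduce P': P → + g P'
  Add: P' → g
  Add: P' → P
  Add: P' → num

No remaining common prefixes — done.

Resulting grammar:
P → + g P'
P' → g
P' → P
P' → num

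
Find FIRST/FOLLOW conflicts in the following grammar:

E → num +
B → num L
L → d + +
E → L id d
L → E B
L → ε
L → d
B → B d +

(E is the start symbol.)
A FIRST/FOLLOW conflict occurs when a non-terminal N has a nullable alternative N → β (β ⇒* ε) and another alternative N → α with FIRST(α) ∩ FOLLOW(N) ≠ ∅: on such a lookahead the parser cannot decide between expanding α and letting N vanish via β.

Nullable non-terminals: L.
FIRST sets used below: FIRST(E) = { 'd', 'id', 'num' }

L: nullable alternative(s) L → ε; FOLLOW(L) = { 'd', 'id' }
  L → d + +: FIRST \ {ε} = { 'd' } — overlaps FOLLOW(L) on { 'd' }: CONFLICT
  L → E B: FIRST \ {ε} = { 'd', 'id', 'num' } — overlaps FOLLOW(L) on { 'd', 'id' }: CONFLICT
  L → ε: FIRST \ {ε} = { } — this is the only nullable alternative, skip
  L → d: FIRST \ {ε} = { 'd' } — overlaps FOLLOW(L) on { 'd' }: CONFLICT

B, E have no nullable alternative, so no FIRST/FOLLOW check is needed there.

So the grammar has 3 FIRST/FOLLOW conflicts (marked CONFLICT above).

Answer: Yes. L → d '+' '+' with FOLLOW(L) on { 'd' }; L → E B with FOLLOW(L) on { 'd', 'id' }; L → d with FOLLOW(L) on { 'd' }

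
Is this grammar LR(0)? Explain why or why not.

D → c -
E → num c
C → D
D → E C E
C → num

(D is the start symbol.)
No. Shift-reduce conflict between [C → num .] and [E → num . c]

A grammar is LR(0) if no state in the canonical LR(0) collection has:
  - both a shift item (dot before a terminal) and a complete item (shift-reduce conflict), or
  - two or more complete items (reduce-reduce conflict; the accept item [D' → D .] counts as a complete item here).

Augment with D' → D and build the canonical LR(0) collection (I0 = CLOSURE({[D' → . D]}), then GOTO on every symbol after a dot until no new states appear). It has 11 states:
  I0: { [D → . E C E], [D → . c -], [D' → . D], [E → . num c] }  — shift
  I1: { [D' → D .] }  — accept
  I2: { [C → . D], [C → . num], [D → . E C E], [D → . c -], [D → E . C E], [E → . num c] }  — shift
  I3: { [D → c . -] }  — shift
  I4: { [E → num . c] }  — shift
  I5: { [E → num c .] }  — reduce
  I6: { [D → c - .] }  — reduce
  I7: { [D → E C . E], [E → . num c] }  — shift
  I8: { [C → D .] }  — reduce
  I9: { [C → num .], [E → num . c] }  — shift, reduce
  I10: { [D → E C E .] }  — reduce

Conflict in state I9:
  Shift-reduce conflict between [C → num .] and [E → num . c]
So the grammar is NOT LR(0).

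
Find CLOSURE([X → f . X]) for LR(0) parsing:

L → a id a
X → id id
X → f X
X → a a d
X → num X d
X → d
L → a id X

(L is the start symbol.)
{ [X → . a a d], [X → . d], [X → . f X], [X → . id id], [X → . num X d], [X → f . X] }

Start with: [X → f . X]
  [X → f . X] has the dot before X: add [X → . id id], [X → . f X], [X → . a a d], [X → . num X d], [X → . d]
No further items can be added.

CLOSURE = { [X → . a a d], [X → . d], [X → . f X], [X → . id id], [X → . num X d], [X → f . X] }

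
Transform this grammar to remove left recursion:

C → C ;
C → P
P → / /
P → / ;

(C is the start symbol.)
C is directly left-recursive. The standard transformation for
  A → A α₁ | ... | A α_m | β₁ | ... | β_n
is
  A  → β₁ A' | ... | β_n A'
  A' → α₁ A' | ... | α_m A' | ε

C → P becomes C → P C'
C → C ; becomes C' → ; C'
Add C' → ε

Productions for other non-terminals are unchanged:
  P → / /
  P → / ;

Resulting grammar:
C → P C'
C' → ; C'
C' → ε
P → / /
P → / ;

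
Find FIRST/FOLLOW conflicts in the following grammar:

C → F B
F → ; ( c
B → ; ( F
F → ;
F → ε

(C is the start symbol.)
Yes. F → ';' '(' c with FOLLOW(F) on { ';' }; F → ';' with FOLLOW(F) on { ';' }

Nullable non-terminals: F.

F: nullable alternative(s) F → ε; FOLLOW(F) = { $, ';' }
  F → ; ( c: FIRST \ {ε} = { ';' } — overlaps FOLLOW(F) on { ';' }: CONFLICT
  F → ;: FIRST \ {ε} = { ';' } — overlaps FOLLOW(F) on { ';' }: CONFLICT
  F → ε: FIRST \ {ε} = { } — this is the only nullable alternative, skip

B, C have no nullable alternative, so no FIRST/FOLLOW check is needed there.

So the grammar has 2 FIRST/FOLLOW conflicts (marked CONFLICT above).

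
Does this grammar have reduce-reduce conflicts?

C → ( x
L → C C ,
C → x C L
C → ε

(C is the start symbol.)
A reduce-reduce conflict occurs when an LR(0) state has two complete items [A → α .] and [B → β .] — both call for a reduction, and with no lookahead the parser cannot choose between them.

Augment with C' → C and build the canonical LR(0) collection (I0 = CLOSURE({[C' → . C]}), then GOTO on every symbol after a dot until no new states appear). It has 10 states:
  I0: { [C → . ( x], [C → . x C L], [C → .], [C' → . C] }  — shift, reduce
  I1: { [C → ( . x] }  — shift
  I2: { [C' → C .] }  — accept
  I3: { [C → . ( x], [C → . x C L], [C → .], [C → x . C L] }  — shift, reduce
  I4: { [C → . ( x], [C → . x C L], [C → .], [C → x C . L], [L → . C C ,] }  — shift, reduce
  I5: { [C → . ( x], [C → . x C L], [C → .], [L → C . C ,] }  — shift, reduce
  I6: { [C → x C L .] }  — reduce
  I7: { [L → C C . ,] }  — shift
  I8: { [L → C C , .] }  — reduce
  I9: { [C → ( x .] }  — reduce

No state contains more than one complete item.

Answer: No reduce-reduce conflicts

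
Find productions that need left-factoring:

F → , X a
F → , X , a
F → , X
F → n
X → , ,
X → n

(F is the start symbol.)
Left-factoring is needed when two productions for the same non-terminal
share a common prefix on the right-hand side.

Productions for F:
  F → , X a
  F → , X , a
  F → , X
  F → n
Productions for X:
  X → , ,
  X → n

Found common prefix ', X' in productions for F

Answer: Yes, F has productions with common prefix ', X'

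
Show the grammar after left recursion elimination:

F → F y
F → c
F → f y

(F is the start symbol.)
F → c F'
F → f y F'
F' → y F'
F' → ε

F is directly left-recursive. The standard transformation for
  A → A α₁ | ... | A α_m | β₁ | ... | β_n
is
  A  → β₁ A' | ... | β_n A'
  A' → α₁ A' | ... | α_m A' | ε

F → c becomes F → c F'
F → f y becomes F → f y F'
F → F y becomes F' → y F'
Add F' → ε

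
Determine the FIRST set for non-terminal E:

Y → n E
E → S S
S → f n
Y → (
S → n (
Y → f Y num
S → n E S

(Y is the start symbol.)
FIRST sets of the other non-terminals involved (by the same procedure, iterated to a fixed point):
  FIRST(S) = { 'f', 'n' }

From E → S S:
  - S is a non-terminal: add FIRST(S) \ {ε} = { 'f', 'n' }
    S is not nullable, so stop

Collecting: FIRST(E) = { 'f', 'n' }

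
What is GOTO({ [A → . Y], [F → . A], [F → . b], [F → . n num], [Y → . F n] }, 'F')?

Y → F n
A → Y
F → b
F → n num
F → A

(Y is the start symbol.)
{ [Y → F . n] }

GOTO(I, 'F') = CLOSURE({ [A → αX.β] : [A → α.Xβ] ∈ I, X = 'F' })

Items with dot before 'F', with the dot advanced:
  [Y → . F n] → [Y → F . n]
Closure adds nothing (no advanced item has the dot before a non-terminal).

GOTO = { [Y → F . n] }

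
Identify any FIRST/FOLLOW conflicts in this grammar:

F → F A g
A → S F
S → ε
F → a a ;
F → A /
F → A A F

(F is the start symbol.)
No FIRST/FOLLOW conflicts.

A FIRST/FOLLOW conflict occurs when a non-terminal N has a nullable alternative N → β (β ⇒* ε) and another alternative N → α with FIRST(α) ∩ FOLLOW(N) ≠ ∅: on such a lookahead the parser cannot decide between expanding α and letting N vanish via β.

Nullable non-terminals: S.
S has a nullable alternative but only one production, so nothing to check.

A, F have no nullable alternative, so no FIRST/FOLLOW check is needed there.

No FIRST/FOLLOW conflicts found.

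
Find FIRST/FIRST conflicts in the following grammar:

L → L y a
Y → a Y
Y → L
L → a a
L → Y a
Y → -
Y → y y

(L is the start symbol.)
Yes. L → L y a / L → a a on { 'a' }; L → L y a / L → Y a on { '-', 'a', 'y' }; L → a a / L → Y a on { 'a' }; Y → a Y / Y → L on { 'a' }; Y → L / Y → '-' on { '-' }; Y → L / Y → y y on { 'y' }

FIRST sets of the non-terminals at (or reachable through a nullable prefix from) the front of some alternative:
  FIRST(L) = { '-', 'a', 'y' }
  FIRST(Y) = { '-', 'a', 'y' }

Productions for L:
  L → L y a: FIRST = { '-', 'a', 'y' }
  L → a a: FIRST = { 'a' }
  L → Y a: FIRST = { '-', 'a', 'y' }
Productions for Y:
  Y → a Y: FIRST = { 'a' }
  Y → L: FIRST = { '-', 'a', 'y' }
  Y → -: FIRST = { '-' }
  Y → y y: FIRST = { 'y' }

Conflict for L: L → L y a and L → a a
  Overlap: { 'a' }
Conflict for L: L → L y a and L → Y a
  Overlap: { '-', 'a', 'y' }
Conflict for L: L → a a and L → Y a
  Overlap: { 'a' }
Conflict for Y: Y → a Y and Y → L
  Overlap: { 'a' }
Conflict for Y: Y → L and Y → -
  Overlap: { '-' }
Conflict for Y: Y → L and Y → y y
  Overlap: { 'y' }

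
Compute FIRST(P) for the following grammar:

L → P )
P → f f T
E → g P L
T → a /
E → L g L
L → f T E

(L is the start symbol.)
{ 'f' }

To compute FIRST(P), examine every production with P on the left-hand side, reading each right-hand side left to right until a non-nullable symbol is reached.

From P → f f T:
  - f is a terminal: add 'f' and stop

Collecting: FIRST(P) = { 'f' }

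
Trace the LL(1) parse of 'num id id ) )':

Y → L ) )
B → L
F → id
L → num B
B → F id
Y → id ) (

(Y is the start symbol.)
LL(1) parsing maintains a stack (initially the start symbol over $) and the input. At each step: if the stack top is a terminal, match it against the current input token; if it is a non-terminal N, replace it with the RHS of M[N, lookahead] (the unique production whose predict set contains the lookahead).

Stack is shown with the top on the left.

Stack        Input            Action
------------------------------------
Y $          num id id ) ) $  output Y → L ) )
L ) ) $      num id id ) ) $  output L → num B
num B ) ) $  num id id ) ) $  match 'num'
B ) ) $      id id ) ) $      output B → F id
F id ) ) $   id id ) ) $      output F → id
id id ) ) $  id id ) ) $      match 'id'
id ) ) $     id ) ) $         match 'id'
) ) $        ) ) $            match ')'
) $          ) $              match ')'
$            $                accept

The string is accepted.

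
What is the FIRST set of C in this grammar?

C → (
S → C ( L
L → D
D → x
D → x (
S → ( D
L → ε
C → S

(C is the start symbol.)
{ '(' }

FIRST sets of the other non-terminals involved (by the same procedure, iterated to a fixed point):
  FIRST(S) = { '(' }

From C → (:
  - '(' is a terminal: add '(' and stop
From C → S:
  - S is a non-terminal: add FIRST(S) \ {ε} = { '(' }
    S is not nullable, so stop

Collecting: FIRST(C) = { '(' }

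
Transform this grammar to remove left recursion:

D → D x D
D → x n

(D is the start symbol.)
D → x n D'
D' → x D D'
D' → ε

D is directly left-recursive. The standard transformation for
  A → A α₁ | ... | A α_m | β₁ | ... | β_n
is
  A  → β₁ A' | ... | β_n A'
  A' → α₁ A' | ... | α_m A' | ε

D → x n becomes D → x n D'
D → D x D becomes D' → x D D'
Add D' → ε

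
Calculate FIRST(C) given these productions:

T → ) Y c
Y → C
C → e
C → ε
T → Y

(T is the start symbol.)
{ 'e', ε }

From C → e:
  - e is a terminal: add 'e' and stop
From C → ε:
  - ε-production, so ε ∈ FIRST(C)

Collecting: FIRST(C) = { 'e', ε }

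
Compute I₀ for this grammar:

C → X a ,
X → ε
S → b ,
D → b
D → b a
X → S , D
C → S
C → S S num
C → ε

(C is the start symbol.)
First, augment the grammar with C' → C
I₀ = CLOSURE({ [C' → . C] }):
  [C' → . C] has the dot before C: add [C → . X a ,], [C → . S], [C → . S S num], [C → .]
  [C → . X a ,] has the dot before X: add [X → .], [X → . S , D]
  [C → . S] has the dot before S: add [S → . b ,]
No further items can be added.

I₀ = { [C → . S S num], [C → . S], [C → . X a ,], [C → .], [C' → . C], [S → . b ,], [X → . S , D], [X → .] }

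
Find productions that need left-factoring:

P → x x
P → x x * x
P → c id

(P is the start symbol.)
Yes, P has productions with common prefix 'x x'

Left-factoring is needed when two productions for the same non-terminal
share a common prefix on the right-hand side.

Productions for P:
  P → x x
  P → x x * x
  P → c id

Found common prefix 'x x' in productions for P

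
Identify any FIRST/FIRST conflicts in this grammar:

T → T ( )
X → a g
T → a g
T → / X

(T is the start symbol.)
FIRST sets of the non-terminals at (or reachable through a nullable prefix from) the front of some alternative:
  FIRST(T) = { '/', 'a' }

Productions for T:
  T → T ( ): FIRST = { '/', 'a' }
  T → a g: FIRST = { 'a' }
  T → / X: FIRST = { '/' }
X has only one production, so no FIRST/FIRST conflict is possible there.

Conflict for T: T → T ( ) and T → a g
  Overlap: { 'a' }
Conflict for T: T → T ( ) and T → / X
  Overlap: { '/' }

Answer: Yes. T → T '(' ')' / T → a g on { 'a' }; T → T '(' ')' / T → '/' X on { '/' }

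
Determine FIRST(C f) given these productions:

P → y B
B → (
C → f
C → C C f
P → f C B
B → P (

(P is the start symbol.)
FIRST sets of the non-terminals involved (from the grammar, by fixed-point iteration):
  FIRST(C) = { 'f' }

To compute FIRST(C f), process the symbols left to right:
Symbol C is a non-terminal. Add FIRST(C) \ {ε} = { 'f' }
C is not nullable (ε ∉ FIRST(C)), so stop here.
FIRST(C f) = { 'f' }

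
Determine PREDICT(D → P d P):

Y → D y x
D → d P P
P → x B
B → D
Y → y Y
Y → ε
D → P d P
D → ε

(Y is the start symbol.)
{ 'x' }

PREDICT(D → P d P) = (FIRST(RHS) \ {ε}) ∪ (FOLLOW(D) if ε ∈ FIRST(RHS), i.e. RHS ⇒* ε)
FIRST(P) = { 'x' }
FIRST(P d P) = { 'x' }
ε ∉ FIRST(P d P), so FOLLOW(D) is not added.
PREDICT(D → P d P) = { 'x' }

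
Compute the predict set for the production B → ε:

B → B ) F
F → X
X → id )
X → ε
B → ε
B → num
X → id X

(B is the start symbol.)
PREDICT(B → ε) = (FIRST(RHS) \ {ε}) ∪ (FOLLOW(B) if ε ∈ FIRST(RHS), i.e. RHS ⇒* ε)
The right-hand side is ε (FIRST(ε) = { ε }), so the predict set is FOLLOW(B) = { $, ')' }
PREDICT(B → ε) = { $, ')' }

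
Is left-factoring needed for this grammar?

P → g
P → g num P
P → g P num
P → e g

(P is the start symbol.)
Yes, P has productions with common prefix 'g'

Left-factoring is needed when two productions for the same non-terminal
share a common prefix on the right-hand side.

Productions for P:
  P → g
  P → g num P
  P → g P num
  P → e g

Found common prefix 'g' in productions for P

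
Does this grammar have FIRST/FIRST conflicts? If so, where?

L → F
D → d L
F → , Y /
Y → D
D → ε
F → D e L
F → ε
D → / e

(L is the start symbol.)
No FIRST/FIRST conflicts.

FIRST sets of the non-terminals at (or reachable through a nullable prefix from) the front of some alternative:
  FIRST(D) = { '/', 'd', ε }

Productions for D:
  D → d L: FIRST = { 'd' }
  D → ε: FIRST = { ε }
  D → / e: FIRST = { '/' }
Productions for F:
  F → , Y /: FIRST = { ',' }
  F → D e L: FIRST = { '/', 'd', 'e' }
  F → ε: FIRST = { ε }
L, Y have only one production, so no FIRST/FIRST conflict is possible there.

All alternatives of each non-terminal have pairwise disjoint FIRST sets.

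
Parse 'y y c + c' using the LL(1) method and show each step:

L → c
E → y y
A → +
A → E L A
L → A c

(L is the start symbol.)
Stack is shown with the top on the left.

Stack        Input        Action
--------------------------------
L $          y y c + c $  output L → A c
A c $        y y c + c $  output A → E L A
E L A c $    y y c + c $  output E → y y
y y L A c $  y y c + c $  match 'y'
y L A c $    y c + c $    match 'y'
L A c $      c + c $      output L → c
c A c $      c + c $      match 'c'
A c $        + c $        output A → +
+ c $        + c $        match '+'
c $          c $          match 'c'
$            $            accept

The string is accepted.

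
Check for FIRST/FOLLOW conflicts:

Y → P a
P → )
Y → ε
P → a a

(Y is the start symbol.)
A FIRST/FOLLOW conflict occurs when a non-terminal N has a nullable alternative N → β (β ⇒* ε) and another alternative N → α with FIRST(α) ∩ FOLLOW(N) ≠ ∅: on such a lookahead the parser cannot decide between expanding α and letting N vanish via β.

Nullable non-terminals: Y.
FIRST sets used below: FIRST(P) = { ')', 'a' }

Y: nullable alternative(s) Y → ε; FOLLOW(Y) = { $ }
  Y → P a: FIRST \ {ε} = { ')', 'a' } — disjoint from FOLLOW(Y)
  Y → ε: FIRST \ {ε} = { } — this is the only nullable alternative, skip

P has no nullable alternative, so no FIRST/FOLLOW check is needed there.

No FIRST/FOLLOW conflicts found.

Answer: No FIRST/FOLLOW conflicts.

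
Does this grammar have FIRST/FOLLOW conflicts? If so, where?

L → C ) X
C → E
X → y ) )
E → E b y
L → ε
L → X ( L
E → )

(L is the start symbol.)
Nullable non-terminals: L.
FIRST sets used below: FIRST(C) = { ')' }, FIRST(X) = { 'y' }

L: nullable alternative(s) L → ε; FOLLOW(L) = { $ }
  L → C ) X: FIRST \ {ε} = { ')' } — disjoint from FOLLOW(L)
  L → ε: FIRST \ {ε} = { } — this is the only nullable alternative, skip
  L → X ( L: FIRST \ {ε} = { 'y' } — disjoint from FOLLOW(L)

C, E, X have no nullable alternative, so no FIRST/FOLLOW check is needed there.

No FIRST/FOLLOW conflicts found.

Answer: No FIRST/FOLLOW conflicts.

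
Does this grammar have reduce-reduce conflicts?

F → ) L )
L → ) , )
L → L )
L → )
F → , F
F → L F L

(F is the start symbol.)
Yes — I5: [L → ) .] vs [L → L ) .]; I13: [F → ) L ) .] vs [L → L ) .]

A reduce-reduce conflict occurs when an LR(0) state has two complete items [A → α .] and [B → β .] — both call for a reduction, and with no lookahead the parser cannot choose between them.

Augment with F' → F and build the canonical LR(0) collection (I0 = CLOSURE({[F' → . F]}), then GOTO on every symbol after a dot until no new states appear). It has 15 states:
  I0: { [F → . ) L )], [F → . , F], [F → . L F L], [F' → . F], [L → . ) , )], [L → . )], [L → . L )] }  — shift
  I1: { [F → ) . L )], [L → ) . , )], [L → ) .], [L → . ) , )], [L → . )], [L → . L )] }  — shift, reduce
  I2: { [F → , . F], [F → . ) L )], [F → . , F], [F → . L F L], [L → . ) , )], [L → . )], [L → . L )] }  — shift
  I3: { [F' → F .] }  — accept
  I4: { [F → . ) L )], [F → . , F], [F → . L F L], [F → L . F L], [L → . ) , )], [L → . )], [L → . L )], [L → L . )] }  — shift
  I5: { [F → ) . L )], [L → ) . , )], [L → ) .], [L → . ) , )], [L → . )], [L → . L )], [L → L ) .] }  — shift, 2 reduces
  I6: { [F → L F . L], [L → . ) , )], [L → . )], [L → . L )] }  — shift
  I7: { [L → ) . , )], [L → ) .] }  — shift, reduce
  I8: { [F → L F L .], [L → L . )] }  — shift, reduce
  I9: { [L → L ) .] }  — reduce
  I10: { [L → ) , . )] }  — shift
  I11: { [L → ) , ) .] }  — reduce
  I12: { [F → ) L . )], [L → L . )] }  — shift
  I13: { [F → ) L ) .], [L → L ) .] }  — 2 reduces
  I14: { [F → , F .] }  — reduce

I5 contains complete items [L → ) .], [L → L ) .] — reduce-reduce conflict.
I13 contains complete items [F → ) L ) .], [L → L ) .] — reduce-reduce conflict.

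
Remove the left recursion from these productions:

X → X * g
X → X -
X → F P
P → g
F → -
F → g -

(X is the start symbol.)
X → F P X'
X' → * g X'
X' → - X'
X' → ε
P → g
F → -
F → g -

X is directly left-recursive. The standard transformation for
  A → A α₁ | ... | A α_m | β₁ | ... | β_n
is
  A  → β₁ A' | ... | β_n A'
  A' → α₁ A' | ... | α_m A' | ε

X → F P becomes X → F P X'
X → X * g becomes X' → * g X'
X → X - becomes X' → - X'
Add X' → ε

Productions for other non-terminals are unchanged:
  P → g
  F → -
  F → g -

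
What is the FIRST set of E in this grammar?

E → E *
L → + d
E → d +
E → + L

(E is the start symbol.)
{ '+', 'd' }

To compute FIRST(E), examine every production with E on the left-hand side, reading each right-hand side left to right until a non-nullable symbol is reached.

From E → E *:
  - E is the symbol being defined: contributes nothing new
    E is not nullable, so stop
From E → d +:
  - d is a terminal: add 'd' and stop
From E → + L:
  - '+' is a terminal: add '+' and stop

Collecting: FIRST(E) = { '+', 'd' }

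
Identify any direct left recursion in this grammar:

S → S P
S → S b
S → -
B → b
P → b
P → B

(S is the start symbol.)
S → S P: LEFT RECURSIVE (starts with S)
S → S b: LEFT RECURSIVE (starts with S)
S → -: starts with '-'
B → b: starts with b
P → b: starts with b
P → B: starts with B

The grammar has direct left recursion on: S.

Answer: Yes, S is left-recursive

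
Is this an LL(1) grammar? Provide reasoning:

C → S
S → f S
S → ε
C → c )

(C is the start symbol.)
Yes, the grammar is LL(1).

A grammar is LL(1) if for each non-terminal N with multiple productions, the predict sets of those productions are pairwise disjoint, where PREDICT(N → α) = (FIRST(α) \ {ε}) ∪ (FOLLOW(N) if α ⇒* ε).

Relevant sets:
  FIRST(S) = { 'f', ε }
  FOLLOW(C) = { $ }
  FOLLOW(S) = { $ }

For C:
  PREDICT(C → S) = { $, 'f' }
  PREDICT(C → c ')') = { 'c' }
For S:
  PREDICT(S → f S) = { 'f' }
  PREDICT(S → ε) = { $ }

All predict sets are disjoint. The grammar IS LL(1).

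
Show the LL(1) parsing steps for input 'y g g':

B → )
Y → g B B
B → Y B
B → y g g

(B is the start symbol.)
Stack is shown with the top on the left.

Stack    Input    Action
------------------------
B $      y g g $  output B → y g g
y g g $  y g g $  match 'y'
g g $    g g $    match 'g'
g $      g $      match 'g'
$        $        accept

The string is accepted.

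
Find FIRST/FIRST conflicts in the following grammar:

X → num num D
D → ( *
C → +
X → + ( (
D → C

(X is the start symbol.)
No FIRST/FIRST conflicts.

FIRST sets of the non-terminals at (or reachable through a nullable prefix from) the front of some alternative:
  FIRST(C) = { '+' }

Productions for X:
  X → num num D: FIRST = { 'num' }
  X → + ( (: FIRST = { '+' }
Productions for D:
  D → ( *: FIRST = { '(' }
  D → C: FIRST = { '+' }
C has only one production, so no FIRST/FIRST conflict is possible there.

All alternatives of each non-terminal have pairwise disjoint FIRST sets.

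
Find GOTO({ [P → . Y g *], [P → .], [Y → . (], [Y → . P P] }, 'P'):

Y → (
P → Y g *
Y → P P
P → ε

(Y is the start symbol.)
GOTO(I, 'P') = CLOSURE({ [A → αX.β] : [A → α.Xβ] ∈ I, X = 'P' })

Items with dot before 'P', with the dot advanced:
  [Y → . P P] → [Y → P . P]
Closure of the advanced items:
  [Y → P . P] has the dot before P: add [P → . Y g *], [P → .]
  [P → . Y g *] has the dot before Y: add [Y → . (], [Y → . P P]

GOTO = { [P → . Y g *], [P → .], [Y → . (], [Y → . P P], [Y → P . P] }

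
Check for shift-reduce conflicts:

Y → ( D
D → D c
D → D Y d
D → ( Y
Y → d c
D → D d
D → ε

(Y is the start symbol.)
Yes — I1: [D → .] vs [D → . ( Y]; I6: [Y → ( D .] vs [D → D . c]; I9: [D → D d .] vs [Y → d . c]

A shift-reduce conflict occurs when an LR(0) state has both:
  - a complete (reduce) item [A → α .] (dot at the end), and
  - a shift item [B → β . c γ] (dot before a terminal).

Augment with Y' → Y and build the canonical LR(0) collection (I0 = CLOSURE({[Y' → . Y]}), then GOTO on every symbol after a dot until no new states appear). It has 12 states:
  I0: { [Y → . ( D], [Y → . d c], [Y' → . Y] }  — shift
  I1: { [D → . ( Y], [D → . D Y d], [D → . D c], [D → . D d], [D → .], [Y → ( . D] }  — shift, reduce
  I2: { [Y' → Y .] }  — accept
  I3: { [Y → d . c] }  — shift
  I4: { [Y → d c .] }  — reduce
  I5: { [D → ( . Y], [Y → . ( D], [Y → . d c] }  — shift
  I6: { [D → D . Y d], [D → D . c], [D → D . d], [Y → ( D .], [Y → . ( D], [Y → . d c] }  — shift, reduce
  I7: { [D → D Y . d] }  — shift
  I8: { [D → D c .] }  — reduce
  I9: { [D → D d .], [Y → d . c] }  — shift, reduce
  I10: { [D → D Y d .] }  — reduce
  I11: { [D → ( Y .] }  — reduce

I1 contains reduce item [D → .] and shift item [D → . ( Y] — shift-reduce conflict.
I6 contains reduce item [Y → ( D .] and shift items [D → D . c], [D → D . d], [Y → . ( D], [Y → . d c] — shift-reduce conflict.
I9 contains reduce item [D → D d .] and shift item [Y → d . c] — shift-reduce conflict.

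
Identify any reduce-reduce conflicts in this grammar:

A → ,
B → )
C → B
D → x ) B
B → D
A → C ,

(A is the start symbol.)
A reduce-reduce conflict occurs when an LR(0) state has two complete items [A → α .] and [B → β .] — both call for a reduction, and with no lookahead the parser cannot choose between them.

Augment with A' → A and build the canonical LR(0) collection (I0 = CLOSURE({[A' → . A]}), then GOTO on every symbol after a dot until no new states appear). It has 11 states:
  I0: { [A → . ,], [A → . C ,], [A' → . A], [B → . )], [B → . D], [C → . B], [D → . x ) B] }  — shift
  I1: { [B → ) .] }  — reduce
  I2: { [A → , .] }  — reduce
  I3: { [A' → A .] }  — accept
  I4: { [C → B .] }  — reduce
  I5: { [A → C . ,] }  — shift
  I6: { [B → D .] }  — reduce
  I7: { [D → x . ) B] }  — shift
  I8: { [B → . )], [B → . D], [D → . x ) B], [D → x ) . B] }  — shift
  I9: { [D → x ) B .] }  — reduce
  I10: { [A → C , .] }  — reduce

No state contains more than one complete item.

Answer: No reduce-reduce conflicts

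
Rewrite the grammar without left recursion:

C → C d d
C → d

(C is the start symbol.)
C is directly left-recursive. The standard transformation for
  A → A α₁ | ... | A α_m | β₁ | ... | β_n
is
  A  → β₁ A' | ... | β_n A'
  A' → α₁ A' | ... | α_m A' | ε

C → d becomes C → d C'
C → C d d becomes C' → d d C'
Add C' → ε

Resulting grammar:
C → d C'
C' → d d C'
C' → ε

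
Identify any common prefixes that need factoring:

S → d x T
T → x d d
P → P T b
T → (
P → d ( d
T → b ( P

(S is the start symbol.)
No, left-factoring is not needed

Left-factoring is needed when two productions for the same non-terminal
share a common prefix on the right-hand side.

Productions for T:
  T → x d d
  T → (
  T → b ( P
Productions for P:
  P → P T b
  P → d ( d

No common prefixes found.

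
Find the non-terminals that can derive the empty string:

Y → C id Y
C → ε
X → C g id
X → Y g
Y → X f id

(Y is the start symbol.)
{ 'C' }

A non-terminal is nullable if it can derive ε (the empty string): either it has an ε-production, or it has a production whose right-hand side consists entirely of nullable non-terminals.

ε-productions: C → ε
So C is immediately nullable.
No further non-terminal can be added: every production for the remaining non-terminals contains a terminal or a non-nullable non-terminal.
Nullable = { 'C' }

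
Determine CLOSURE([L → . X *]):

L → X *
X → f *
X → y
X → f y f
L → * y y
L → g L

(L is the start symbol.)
To compute CLOSURE, for each item [A → α.Bβ] where B is a non-terminal, add [B → .γ] for all productions B → γ; repeat for the newly added items until nothing changes.

Start with: [L → . X *]
  [L → . X *] has the dot before X: add [X → . f *], [X → . y], [X → . f y f]
No further items can be added.

CLOSURE = { [L → . X *], [X → . f *], [X → . f y f], [X → . y] }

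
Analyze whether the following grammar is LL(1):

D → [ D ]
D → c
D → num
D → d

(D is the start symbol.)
Yes, the grammar is LL(1).

A grammar is LL(1) if for each non-terminal N with multiple productions, the predict sets of those productions are pairwise disjoint, where PREDICT(N → α) = (FIRST(α) \ {ε}) ∪ (FOLLOW(N) if α ⇒* ε).

For D:
  PREDICT(D → '[' D ']') = { '[' }
  PREDICT(D → c) = { 'c' }
  PREDICT(D → num) = { 'num' }
  PREDICT(D → d) = { 'd' }

All predict sets are disjoint. The grammar IS LL(1).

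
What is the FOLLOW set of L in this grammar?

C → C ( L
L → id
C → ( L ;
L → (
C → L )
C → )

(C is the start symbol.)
{ $, '(', ')', ';' }

In C → C ( L: L is at the end, add FOLLOW(C)
In C → ( L ;: L is followed by ';', add FIRST(';') \ {ε} = { ';' }
In C → L ): L is followed by ')', add FIRST(')') \ {ε} = { ')' }

The FOLLOW sets referred to above (computed the same way, to a fixed point):
  FOLLOW(C) = { $, '(' }

Taking the union: FOLLOW(L) = { $, '(', ')', ';' }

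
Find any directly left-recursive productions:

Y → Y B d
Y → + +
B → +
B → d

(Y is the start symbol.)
Direct left recursion occurs when N → N α for some non-terminal N (the right-hand side begins with the left-hand side itself).

Y → Y B d: LEFT RECURSIVE (starts with Y)
Y → + +: starts with '+'
B → +: starts with '+'
B → d: starts with d

The grammar has direct left recursion on: Y.

Answer: Yes, Y is left-recursive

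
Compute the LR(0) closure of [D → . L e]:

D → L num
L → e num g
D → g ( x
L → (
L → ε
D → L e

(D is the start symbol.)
{ [D → . L e], [L → . (], [L → . e num g], [L → .] }

To compute CLOSURE, for each item [A → α.Bβ] where B is a non-terminal, add [B → .γ] for all productions B → γ; repeat for the newly added items until nothing changes.

Start with: [D → . L e]
  [D → . L e] has the dot before L: add [L → . e num g], [L → . (], [L → .]
No further items can be added.

CLOSURE = { [D → . L e], [L → . (], [L → . e num g], [L → .] }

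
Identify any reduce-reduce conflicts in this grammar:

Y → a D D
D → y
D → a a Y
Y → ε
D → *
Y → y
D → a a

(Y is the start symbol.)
A reduce-reduce conflict occurs when an LR(0) state has two complete items [A → α .] and [B → β .] — both call for a reduction, and with no lookahead the parser cannot choose between them.

Augment with Y' → Y and build the canonical LR(0) collection (I0 = CLOSURE({[Y' → . Y]}), then GOTO on every symbol after a dot until no new states appear). It has 11 states:
  I0: { [Y → . a D D], [Y → . y], [Y → .], [Y' → . Y] }  — shift, reduce
  I1: { [Y' → Y .] }  — accept
  I2: { [D → . *], [D → . a a Y], [D → . a a], [D → . y], [Y → a . D D] }  — shift
  I3: { [Y → y .] }  — reduce
  I4: { [D → * .] }  — reduce
  I5: { [D → . *], [D → . a a Y], [D → . a a], [D → . y], [Y → a D . D] }  — shift
  I6: { [D → a . a Y], [D → a . a] }  — shift
  I7: { [D → y .] }  — reduce
  I8: { [D → a a . Y], [D → a a .], [Y → . a D D], [Y → . y], [Y → .] }  — shift, 2 reduces
  I9: { [D → a a Y .] }  — reduce
  I10: { [Y → a D D .] }  — reduce

I8 contains complete items [D → a a .], [Y → .] — reduce-reduce conflict.

Answer: Yes — I8: [D → a a .] vs [Y → .]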